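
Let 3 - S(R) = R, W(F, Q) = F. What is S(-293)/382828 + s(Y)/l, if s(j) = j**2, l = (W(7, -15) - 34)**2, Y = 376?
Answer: 13530726778/69770403 ≈ 193.93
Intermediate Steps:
S(R) = 3 - R
l = 729 (l = (7 - 34)**2 = (-27)**2 = 729)
S(-293)/382828 + s(Y)/l = (3 - 1*(-293))/382828 + 376**2/729 = (3 + 293)*(1/382828) + 141376*(1/729) = 296*(1/382828) + 141376/729 = 74/95707 + 141376/729 = 13530726778/69770403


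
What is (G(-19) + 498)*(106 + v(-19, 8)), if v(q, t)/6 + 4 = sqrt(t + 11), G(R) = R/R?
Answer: 40918 + 2994*sqrt(19) ≈ 53969.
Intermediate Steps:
G(R) = 1
v(q, t) = -24 + 6*sqrt(11 + t) (v(q, t) = -24 + 6*sqrt(t + 11) = -24 + 6*sqrt(11 + t))
(G(-19) + 498)*(106 + v(-19, 8)) = (1 + 498)*(106 + (-24 + 6*sqrt(11 + 8))) = 499*(106 + (-24 + 6*sqrt(19))) = 499*(82 + 6*sqrt(19)) = 40918 + 2994*sqrt(19)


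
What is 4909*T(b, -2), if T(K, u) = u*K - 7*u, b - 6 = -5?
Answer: 58908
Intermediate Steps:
b = 1 (b = 6 - 5 = 1)
T(K, u) = -7*u + K*u (T(K, u) = K*u - 7*u = -7*u + K*u)
4909*T(b, -2) = 4909*(-2*(-7 + 1)) = 4909*(-2*(-6)) = 4909*12 = 58908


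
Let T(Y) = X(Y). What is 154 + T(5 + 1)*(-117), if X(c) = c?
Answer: -548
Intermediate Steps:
T(Y) = Y
154 + T(5 + 1)*(-117) = 154 + (5 + 1)*(-117) = 154 + 6*(-117) = 154 - 702 = -548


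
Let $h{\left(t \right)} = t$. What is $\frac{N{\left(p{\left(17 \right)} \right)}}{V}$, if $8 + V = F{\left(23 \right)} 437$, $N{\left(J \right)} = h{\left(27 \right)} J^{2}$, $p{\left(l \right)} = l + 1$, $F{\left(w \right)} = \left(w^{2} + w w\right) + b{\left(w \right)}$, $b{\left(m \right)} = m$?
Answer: $\frac{2916}{157463} \approx 0.018519$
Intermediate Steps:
$F{\left(w \right)} = w + 2 w^{2}$ ($F{\left(w \right)} = \left(w^{2} + w w\right) + w = \left(w^{2} + w^{2}\right) + w = 2 w^{2} + w = w + 2 w^{2}$)
$p{\left(l \right)} = 1 + l$
$N{\left(J \right)} = 27 J^{2}$
$V = 472389$ ($V = -8 + 23 \left(1 + 2 \cdot 23\right) 437 = -8 + 23 \left(1 + 46\right) 437 = -8 + 23 \cdot 47 \cdot 437 = -8 + 1081 \cdot 437 = -8 + 472397 = 472389$)
$\frac{N{\left(p{\left(17 \right)} \right)}}{V} = \frac{27 \left(1 + 17\right)^{2}}{472389} = 27 \cdot 18^{2} \cdot \frac{1}{472389} = 27 \cdot 324 \cdot \frac{1}{472389} = 8748 \cdot \frac{1}{472389} = \frac{2916}{157463}$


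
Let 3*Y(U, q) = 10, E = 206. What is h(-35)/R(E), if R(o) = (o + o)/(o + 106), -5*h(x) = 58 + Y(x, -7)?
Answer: -4784/515 ≈ -9.2893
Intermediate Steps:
Y(U, q) = 10/3 (Y(U, q) = (1/3)*10 = 10/3)
h(x) = -184/15 (h(x) = -(58 + 10/3)/5 = -1/5*184/3 = -184/15)
R(o) = 2*o/(106 + o) (R(o) = (2*o)/(106 + o) = 2*o/(106 + o))
h(-35)/R(E) = -184/(15*(2*206/(106 + 206))) = -184/(15*(2*206/312)) = -184/(15*(2*206*(1/312))) = -184/(15*103/78) = -184/15*78/103 = -4784/515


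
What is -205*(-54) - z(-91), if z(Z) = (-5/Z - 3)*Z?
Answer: 10802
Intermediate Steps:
z(Z) = Z*(-3 - 5/Z) (z(Z) = (-3 - 5/Z)*Z = Z*(-3 - 5/Z))
-205*(-54) - z(-91) = -205*(-54) - (-5 - 3*(-91)) = 11070 - (-5 + 273) = 11070 - 1*268 = 11070 - 268 = 10802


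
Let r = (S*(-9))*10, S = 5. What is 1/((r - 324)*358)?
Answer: -1/277092 ≈ -3.6089e-6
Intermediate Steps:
r = -450 (r = (5*(-9))*10 = -45*10 = -450)
1/((r - 324)*358) = 1/(-450 - 324*358) = (1/358)/(-774) = -1/774*1/358 = -1/277092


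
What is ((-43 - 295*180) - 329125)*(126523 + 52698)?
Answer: -68510453228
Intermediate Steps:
((-43 - 295*180) - 329125)*(126523 + 52698) = ((-43 - 53100) - 329125)*179221 = (-53143 - 329125)*179221 = -382268*179221 = -68510453228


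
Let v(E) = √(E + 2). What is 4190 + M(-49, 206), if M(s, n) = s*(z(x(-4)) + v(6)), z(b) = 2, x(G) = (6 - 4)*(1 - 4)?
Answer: 4092 - 98*√2 ≈ 3953.4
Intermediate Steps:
x(G) = -6 (x(G) = 2*(-3) = -6)
v(E) = √(2 + E)
M(s, n) = s*(2 + 2*√2) (M(s, n) = s*(2 + √(2 + 6)) = s*(2 + √8) = s*(2 + 2*√2))
4190 + M(-49, 206) = 4190 + 2*(-49)*(1 + √2) = 4190 + (-98 - 98*√2) = 4092 - 98*√2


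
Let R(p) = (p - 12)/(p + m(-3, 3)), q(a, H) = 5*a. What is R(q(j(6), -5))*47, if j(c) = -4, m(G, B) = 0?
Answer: 376/5 ≈ 75.200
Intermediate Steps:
R(p) = (-12 + p)/p (R(p) = (p - 12)/(p + 0) = (-12 + p)/p)
R(q(j(6), -5))*47 = ((-12 + 5*(-4))/((5*(-4))))*47 = ((-12 - 20)/(-20))*47 = -1/20*(-32)*47 = (8/5)*47 = 376/5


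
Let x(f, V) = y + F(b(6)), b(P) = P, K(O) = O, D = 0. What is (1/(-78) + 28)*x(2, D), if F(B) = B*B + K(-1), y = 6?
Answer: 89503/78 ≈ 1147.5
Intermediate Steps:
F(B) = -1 + B² (F(B) = B*B - 1 = B² - 1 = -1 + B²)
x(f, V) = 41 (x(f, V) = 6 + (-1 + 6²) = 6 + (-1 + 36) = 6 + 35 = 41)
(1/(-78) + 28)*x(2, D) = (1/(-78) + 28)*41 = (-1/78 + 28)*41 = (2183/78)*41 = 89503/78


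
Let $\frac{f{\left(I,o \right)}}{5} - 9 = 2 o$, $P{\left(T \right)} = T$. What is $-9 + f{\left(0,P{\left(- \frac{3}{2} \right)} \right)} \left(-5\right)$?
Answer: $-159$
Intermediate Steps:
$f{\left(I,o \right)} = 45 + 10 o$ ($f{\left(I,o \right)} = 45 + 5 \cdot 2 o = 45 + 10 o$)
$-9 + f{\left(0,P{\left(- \frac{3}{2} \right)} \right)} \left(-5\right) = -9 + \left(45 + 10 \left(- \frac{3}{2}\right)\right) \left(-5\right) = -9 + \left(45 - 15\right) \left(-5\right) = -9 + 30 \left(-5\right) = -9 - 150 = -159$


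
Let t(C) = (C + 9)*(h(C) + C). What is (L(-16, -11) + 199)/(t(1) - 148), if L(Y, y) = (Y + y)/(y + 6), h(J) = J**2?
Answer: -511/320 ≈ -1.5969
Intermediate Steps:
L(Y, y) = (Y + y)/(6 + y)
t(C) = (9 + C)*(C + C**2) (t(C) = (C + 9)*(C**2 + C) = (9 + C)*(C + C**2))
(L(-16, -11) + 199)/(t(1) - 148) = ((-16 - 11)/(6 - 11) + 199)/(1*(9 + 1**2 + 10*1) - 148) = (-27/(-5) + 199)/(1*(9 + 1 + 10) - 148) = (-1/5*(-27) + 199)/(1*20 - 148) = (27/5 + 199)/(20 - 148) = (1022/5)/(-128) = (1022/5)*(-1/128) = -511/320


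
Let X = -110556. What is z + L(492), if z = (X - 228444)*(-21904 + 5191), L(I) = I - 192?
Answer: 5665707300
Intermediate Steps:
L(I) = -192 + I
z = 5665707000 (z = (-110556 - 228444)*(-21904 + 5191) = -339000*(-16713) = 5665707000)
z + L(492) = 5665707000 + (-192 + 492) = 5665707000 + 300 = 5665707300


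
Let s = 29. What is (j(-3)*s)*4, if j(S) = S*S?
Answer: 1044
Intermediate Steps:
j(S) = S**2
(j(-3)*s)*4 = ((-3)**2*29)*4 = (9*29)*4 = 261*4 = 1044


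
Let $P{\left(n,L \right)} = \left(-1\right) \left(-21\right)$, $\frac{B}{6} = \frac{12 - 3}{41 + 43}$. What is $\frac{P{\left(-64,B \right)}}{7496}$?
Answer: $\frac{21}{7496} \approx 0.0028015$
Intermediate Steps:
$B = \frac{9}{14}$ ($B = 6 \frac{12 - 3}{41 + 43} = 6 \cdot \frac{9}{84} = 6 \cdot 9 \cdot \frac{1}{84} = 6 \cdot \frac{3}{28} = \frac{9}{14} \approx 0.64286$)
$P{\left(n,L \right)} = 21$
$\frac{P{\left(-64,B \right)}}{7496} = \frac{21}{7496}$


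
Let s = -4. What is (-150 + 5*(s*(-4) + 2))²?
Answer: 3600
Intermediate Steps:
(-150 + 5*(s*(-4) + 2))² = (-150 + 5*(-4*(-4) + 2))² = (-150 + 5*(16 + 2))² = (-150 + 5*18)² = (-150 + 90)² = (-60)² = 3600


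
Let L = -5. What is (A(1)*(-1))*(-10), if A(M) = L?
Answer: -50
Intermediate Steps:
A(M) = -5
(A(1)*(-1))*(-10) = -5*(-1)*(-10) = 5*(-10) = -50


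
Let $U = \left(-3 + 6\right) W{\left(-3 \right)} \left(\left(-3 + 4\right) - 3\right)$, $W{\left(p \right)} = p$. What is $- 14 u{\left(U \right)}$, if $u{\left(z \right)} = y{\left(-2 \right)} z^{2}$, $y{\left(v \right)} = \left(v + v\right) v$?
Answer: $-36288$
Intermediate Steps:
$y{\left(v \right)} = 2 v^{2}$ ($y{\left(v \right)} = 2 v v = 2 v^{2}$)
$U = 18$ ($U = \left(-3 + 6\right) \left(-3\right) \left(\left(-3 + 4\right) - 3\right) = 3 \left(-3\right) \left(1 - 3\right) = \left(-9\right) \left(-2\right) = 18$)
$u{\left(z \right)} = 8 z^{2}$ ($u{\left(z \right)} = 2 \left(-2\right)^{2} z^{2} = 2 \cdot 4 z^{2} = 8 z^{2}$)
$- 14 u{\left(U \right)} = - 14 \cdot 8 \cdot 18^{2} = - 14 \cdot 8 \cdot 324 = \left(-14\right) 2592 = -36288$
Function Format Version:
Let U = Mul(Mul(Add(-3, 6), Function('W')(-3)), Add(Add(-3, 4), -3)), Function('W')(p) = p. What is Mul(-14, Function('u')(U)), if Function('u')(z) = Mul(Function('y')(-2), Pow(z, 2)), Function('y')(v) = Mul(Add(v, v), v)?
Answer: -36288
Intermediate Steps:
Function('y')(v) = Mul(2, Pow(v, 2)) (Function('y')(v) = Mul(Mul(2, v), v) = Mul(2, Pow(v, 2)))
U = 18 (U = Mul(Mul(Add(-3, 6), -3), Add(Add(-3, 4), -3)) = Mul(Mul(3, -3), Add(1, -3)) = Mul(-9, -2) = 18)
Function('u')(z) = Mul(8, Pow(z, 2)) (Function('u')(z) = Mul(Mul(2, Pow(-2, 2)), Pow(z, 2)) = Mul(Mul(2, 4), Pow(z, 2)) = Mul(8, Pow(z, 2)))
Mul(-14, Function('u')(U)) = Mul(-14, Mul(8, Pow(18, 2))) = Mul(-14, Mul(8, 324)) = Mul(-14, 2592) = -36288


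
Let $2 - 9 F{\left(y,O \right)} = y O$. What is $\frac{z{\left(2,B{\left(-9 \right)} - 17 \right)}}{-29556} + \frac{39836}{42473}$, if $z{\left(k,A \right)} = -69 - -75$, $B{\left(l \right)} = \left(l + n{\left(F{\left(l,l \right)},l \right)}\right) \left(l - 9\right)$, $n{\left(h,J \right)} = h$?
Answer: $\frac{196189663}{209221998} \approx 0.93771$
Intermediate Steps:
$F{\left(y,O \right)} = \frac{2}{9} - \frac{O y}{9}$ ($F{\left(y,O \right)} = \frac{2}{9} - \frac{y O}{9} = \frac{2}{9} - \frac{O y}{9}$)
$B{\left(l \right)} = \left(-9 + l\right) \left(\frac{2}{9} + l - \frac{l^{2}}{9}\right)$ ($B{\left(l \right)} = \left(l - \left(- \frac{2}{9} + \frac{l l}{9}\right)\right) \left(l - 9\right) = \left(l - \left(- \frac{2}{9} + \frac{l^{2}}{9}\right)\right) \left(-9 + l\right) = \left(\frac{2}{9} + l - \frac{l^{2}}{9}\right) \left(-9 + l\right) = \left(-9 + l\right) \left(\frac{2}{9} + l - \frac{l^{2}}{9}\right)$)
$z{\left(k,A \right)} = 6$ ($z{\left(k,A \right)} = -69 + 75 = 6$)
$\frac{z{\left(2,B{\left(-9 \right)} - 17 \right)}}{-29556} + \frac{39836}{42473} = \frac{6}{-29556} + \frac{39836}{42473} = 6 \left(- \frac{1}{29556}\right) + 39836 \cdot \frac{1}{42473} = - \frac{1}{4926} + \frac{39836}{42473} = \frac{196189663}{209221998}$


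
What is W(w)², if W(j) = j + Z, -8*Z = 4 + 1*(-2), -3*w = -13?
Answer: 2401/144 ≈ 16.674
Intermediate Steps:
w = 13/3 (w = -⅓*(-13) = 13/3 ≈ 4.3333)
Z = -¼ (Z = -(4 + 1*(-2))/8 = -(4 - 2)/8 = -⅛*2 = -¼ ≈ -0.25000)
W(j) = -¼ + j (W(j) = j - ¼ = -¼ + j)
W(w)² = (-¼ + 13/3)² = (49/12)² = 2401/144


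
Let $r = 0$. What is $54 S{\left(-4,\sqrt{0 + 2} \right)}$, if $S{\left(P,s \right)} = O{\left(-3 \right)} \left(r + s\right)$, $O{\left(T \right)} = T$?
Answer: $- 162 \sqrt{2} \approx -229.1$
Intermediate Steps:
$S{\left(P,s \right)} = - 3 s$ ($S{\left(P,s \right)} = - 3 \left(0 + s\right) = - 3 s$)
$54 S{\left(-4,\sqrt{0 + 2} \right)} = 54 \left(- 3 \sqrt{0 + 2}\right) = 54 \left(- 3 \sqrt{2}\right) = - 162 \sqrt{2}$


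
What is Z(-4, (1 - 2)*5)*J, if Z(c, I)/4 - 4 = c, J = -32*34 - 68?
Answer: 0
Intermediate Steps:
J = -1156 (J = -1088 - 68 = -1156)
Z(c, I) = 16 + 4*c
Z(-4, (1 - 2)*5)*J = (16 + 4*(-4))*(-1156) = (16 - 16)*(-1156) = 0*(-1156) = 0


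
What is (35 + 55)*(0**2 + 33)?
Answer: 2970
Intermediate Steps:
(35 + 55)*(0**2 + 33) = 90*(0 + 33) = 90*33 = 2970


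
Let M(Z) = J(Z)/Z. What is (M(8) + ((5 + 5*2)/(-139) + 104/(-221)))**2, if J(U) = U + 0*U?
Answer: 992016/5583769 ≈ 0.17766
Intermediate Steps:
J(U) = U (J(U) = U + 0 = U)
M(Z) = 1 (M(Z) = Z/Z = 1)
(M(8) + ((5 + 5*2)/(-139) + 104/(-221)))**2 = (1 + ((5 + 5*2)/(-139) + 104/(-221)))**2 = (1 + ((5 + 10)*(-1/139) + 104*(-1/221)))**2 = (1 + (15*(-1/139) - 8/17))**2 = (1 + (-15/139 - 8/17))**2 = (1 - 1367/2363)**2 = (996/2363)**2 = 992016/5583769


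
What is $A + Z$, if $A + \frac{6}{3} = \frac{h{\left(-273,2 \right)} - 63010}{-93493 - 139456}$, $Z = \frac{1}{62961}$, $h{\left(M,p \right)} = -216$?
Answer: $- \frac{25352398843}{14666701989} \approx -1.7286$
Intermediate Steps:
$Z = \frac{1}{62961} \approx 1.5883 \cdot 10^{-5}$
$A = - \frac{402672}{232949}$ ($A = -2 + \frac{-216 - 63010}{-93493 - 139456} = -2 - \frac{63226}{-232949} = -2 - - \frac{63226}{232949} = -2 + \frac{63226}{232949} = - \frac{402672}{232949} \approx -1.7286$)
$A + Z = - \frac{402672}{232949} + \frac{1}{62961} = - \frac{25352398843}{14666701989}$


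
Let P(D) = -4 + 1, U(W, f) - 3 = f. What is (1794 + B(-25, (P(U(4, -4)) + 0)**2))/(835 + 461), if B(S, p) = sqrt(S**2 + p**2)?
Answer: 299/216 + sqrt(706)/1296 ≈ 1.4048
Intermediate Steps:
U(W, f) = 3 + f
P(D) = -3
(1794 + B(-25, (P(U(4, -4)) + 0)**2))/(835 + 461) = (1794 + sqrt((-25)**2 + ((-3 + 0)**2)**2))/(835 + 461) = (1794 + sqrt(625 + ((-3)**2)**2))/1296 = (1794 + sqrt(625 + 9**2))*(1/1296) = (1794 + sqrt(625 + 81))*(1/1296) = (1794 + sqrt(706))*(1/1296) = 299/216 + sqrt(706)/1296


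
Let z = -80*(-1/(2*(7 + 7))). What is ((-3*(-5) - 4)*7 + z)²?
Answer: 312481/49 ≈ 6377.2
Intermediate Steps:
z = 20/7 (z = -80/((-2*14)) = -80/(-28) = -80*(-1/28) = 20/7 ≈ 2.8571)
((-3*(-5) - 4)*7 + z)² = ((-3*(-5) - 4)*7 + 20/7)² = ((15 - 4)*7 + 20/7)² = (11*7 + 20/7)² = (77 + 20/7)² = (559/7)² = 312481/49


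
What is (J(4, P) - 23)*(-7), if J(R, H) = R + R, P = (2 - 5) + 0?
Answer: 105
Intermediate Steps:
P = -3 (P = -3 + 0 = -3)
J(R, H) = 2*R
(J(4, P) - 23)*(-7) = (2*4 - 23)*(-7) = (8 - 23)*(-7) = -15*(-7) = 105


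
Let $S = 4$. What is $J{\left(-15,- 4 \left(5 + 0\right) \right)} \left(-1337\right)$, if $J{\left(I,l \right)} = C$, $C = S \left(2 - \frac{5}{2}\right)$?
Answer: $2674$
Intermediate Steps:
$C = -2$ ($C = 4 \left(2 - \frac{5}{2}\right) = 4 \left(- \frac{1}{2}\right) = -2$)
$J{\left(I,l \right)} = -2$
$J{\left(-15,- 4 \left(5 + 0\right) \right)} \left(-1337\right) = \left(-2\right) \left(-1337\right) = 2674$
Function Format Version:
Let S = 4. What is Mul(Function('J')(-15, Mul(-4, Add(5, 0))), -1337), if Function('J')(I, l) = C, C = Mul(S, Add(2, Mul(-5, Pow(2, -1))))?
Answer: 2674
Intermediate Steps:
C = -2 (C = Mul(4, Add(2, Mul(-5, Pow(2, -1)))) = Mul(4, Add(2, Mul(-5, Rational(1, 2)))) = Mul(4, Add(2, Rational(-5, 2))) = Mul(4, Rational(-1, 2)) = -2)
Function('J')(I, l) = -2
Mul(Function('J')(-15, Mul(-4, Add(5, 0))), -1337) = Mul(-2, -1337) = 2674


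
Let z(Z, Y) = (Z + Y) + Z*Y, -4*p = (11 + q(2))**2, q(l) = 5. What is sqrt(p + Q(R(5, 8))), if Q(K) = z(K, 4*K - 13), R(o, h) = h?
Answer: sqrt(115) ≈ 10.724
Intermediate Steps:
p = -64 (p = -(11 + 5)**2/4 = -1/4*16**2 = -1/4*256 = -64)
z(Z, Y) = Y + Z + Y*Z (z(Z, Y) = (Y + Z) + Y*Z = Y + Z + Y*Z)
Q(K) = -13 + 5*K + K*(-13 + 4*K) (Q(K) = (4*K - 13) + K + (4*K - 13)*K = (-13 + 4*K) + K + (-13 + 4*K)*K = (-13 + 4*K) + K + K*(-13 + 4*K) = -13 + 5*K + K*(-13 + 4*K))
sqrt(p + Q(R(5, 8))) = sqrt(-64 + (-13 - 8*8 + 4*8**2)) = sqrt(-64 + (-13 - 64 + 4*64)) = sqrt(-64 + (-13 - 64 + 256)) = sqrt(-64 + 179) = sqrt(115)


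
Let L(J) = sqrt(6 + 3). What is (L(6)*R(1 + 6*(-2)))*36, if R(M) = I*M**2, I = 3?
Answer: 39204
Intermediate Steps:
L(J) = 3 (L(J) = sqrt(9) = 3)
R(M) = 3*M**2
(L(6)*R(1 + 6*(-2)))*36 = (3*(3*(1 + 6*(-2))**2))*36 = (3*(3*(1 - 12)**2))*36 = (3*(3*(-11)**2))*36 = (3*(3*121))*36 = (3*363)*36 = 1089*36 = 39204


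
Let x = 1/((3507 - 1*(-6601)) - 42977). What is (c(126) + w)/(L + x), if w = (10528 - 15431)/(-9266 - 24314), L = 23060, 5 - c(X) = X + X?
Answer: -272462875233/25452267887620 ≈ -0.010705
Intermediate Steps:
c(X) = 5 - 2*X (c(X) = 5 - (X + X) = 5 - 2*X)
w = 4903/33580 (w = -4903/(-33580) = -4903*(-1/33580) = 4903/33580 ≈ 0.14601)
x = -1/32869 (x = 1/((3507 + 6601) - 42977) = 1/(10108 - 42977) = 1/(-32869) = -1/32869 ≈ -3.0424e-5)
(c(126) + w)/(L + x) = ((5 - 2*126) + 4903/33580)/(23060 - 1/32869) = ((5 - 252) + 4903/33580)/(757959139/32869) = (-247 + 4903/33580)*(32869/757959139) = -8289357/33580*32869/757959139 = -272462875233/25452267887620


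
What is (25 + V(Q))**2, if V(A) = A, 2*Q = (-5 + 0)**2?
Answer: 5625/4 ≈ 1406.3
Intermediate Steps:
Q = 25/2 (Q = (-5 + 0)**2/2 = (1/2)*(-5)**2 = (1/2)*25 = 25/2 ≈ 12.500)
(25 + V(Q))**2 = (25 + 25/2)**2 = (75/2)**2 = 5625/4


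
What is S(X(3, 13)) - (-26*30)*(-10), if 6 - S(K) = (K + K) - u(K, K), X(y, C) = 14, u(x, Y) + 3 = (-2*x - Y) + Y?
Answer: -7853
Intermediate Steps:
u(x, Y) = -3 - 2*x (u(x, Y) = -3 + ((-2*x - Y) + Y) = -3 + ((-Y - 2*x) + Y) = -3 - 2*x)
S(K) = 3 - 4*K (S(K) = 6 - ((K + K) - (-3 - 2*K)) = 6 - (2*K + (3 + 2*K)) = 6 - (3 + 4*K) = 6 + (-3 - 4*K) = 3 - 4*K)
S(X(3, 13)) - (-26*30)*(-10) = (3 - 4*14) - (-26*30)*(-10) = (3 - 56) - (-780)*(-10) = -53 - 1*7800 = -53 - 7800 = -7853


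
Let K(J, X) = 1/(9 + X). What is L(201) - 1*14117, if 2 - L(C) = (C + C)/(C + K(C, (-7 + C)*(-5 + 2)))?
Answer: -812941563/57586 ≈ -14117.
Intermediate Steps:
L(C) = 2 - 2*C/(C + 1/(30 - 3*C)) (L(C) = 2 - (C + C)/(C + 1/(9 + (-7 + C)*(-5 + 2))) = 2 - 2*C/(C + 1/(9 + (-7 + C)*(-3))) = 2 - 2*C/(C + 1/(9 + (21 - 3*C))) = 2 - 2*C/(C + 1/(30 - 3*C)))
L(201) - 1*14117 = -2/(-1 + 3*201*(-10 + 201)) - 1*14117 = -2/(-1 + 3*201*191) - 14117 = -2/(-1 + 115173) - 14117 = -2/115172 - 14117 = -2*1/115172 - 14117 = -1/57586 - 14117 = -812941563/57586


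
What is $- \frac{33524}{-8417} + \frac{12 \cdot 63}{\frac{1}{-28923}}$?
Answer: $- \frac{184044304072}{8417} \approx -2.1866 \cdot 10^{7}$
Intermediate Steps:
$- \frac{33524}{-8417} + \frac{12 \cdot 63}{\frac{1}{-28923}} = \left(-33524\right) \left(- \frac{1}{8417}\right) + \frac{756}{- \frac{1}{28923}} = \frac{33524}{8417} + 756 \left(-28923\right) = \frac{33524}{8417} - 21865788 = - \frac{184044304072}{8417}$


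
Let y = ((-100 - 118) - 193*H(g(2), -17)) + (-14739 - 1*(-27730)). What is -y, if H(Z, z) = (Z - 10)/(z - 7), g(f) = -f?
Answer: -25353/2 ≈ -12677.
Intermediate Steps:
H(Z, z) = (-10 + Z)/(-7 + z)
y = 25353/2 (y = ((-100 - 118) - 193*(-10 - 1*2)/(-7 - 17)) + (-14739 - 1*(-27730)) = (-218 - 193*(-10 - 2)/(-24)) + (-14739 + 27730) = (-218 - (-193)*(-12)/24) + 12991 = (-218 - 193*½) + 12991 = (-218 - 193/2) + 12991 = -629/2 + 12991 = 25353/2 ≈ 12677.)
-y = -1*25353/2 = -25353/2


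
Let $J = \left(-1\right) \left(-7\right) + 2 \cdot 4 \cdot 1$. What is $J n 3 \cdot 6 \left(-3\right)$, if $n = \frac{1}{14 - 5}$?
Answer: $-90$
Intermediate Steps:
$n = \frac{1}{9} \approx 0.11111$
$J = 15$ ($J = 7 + 2 \cdot 4 = 7 + 8 = 15$)
$J n 3 \cdot 6 \left(-3\right) = 15 \frac{3 \cdot 6 \left(-3\right)}{9} = 15 \frac{18 \left(-3\right)}{9} = 15 \cdot \frac{1}{9} \left(-54\right) = 15 \left(-6\right) = -90$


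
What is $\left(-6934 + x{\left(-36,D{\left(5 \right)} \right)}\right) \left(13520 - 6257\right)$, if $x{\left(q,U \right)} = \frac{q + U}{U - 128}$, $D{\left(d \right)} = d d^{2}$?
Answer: $-50577111$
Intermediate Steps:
$D{\left(d \right)} = d^{3}$
$x{\left(q,U \right)} = \frac{U + q}{-128 + U}$
$\left(-6934 + x{\left(-36,D{\left(5 \right)} \right)}\right) \left(13520 - 6257\right) = \left(-6934 + \frac{5^{3} - 36}{-128 + 5^{3}}\right) \left(13520 - 6257\right) = \left(-6934 + \frac{125 - 36}{-128 + 125}\right) 7263 = \left(-6934 + \frac{1}{-3} \cdot 89\right) 7263 = \left(-6934 - \frac{89}{3}\right) 7263 = \left(- \frac{20891}{3}\right) 7263 = -50577111$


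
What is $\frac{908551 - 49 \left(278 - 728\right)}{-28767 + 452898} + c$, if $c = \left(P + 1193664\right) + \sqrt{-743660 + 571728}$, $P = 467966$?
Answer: $\frac{704749724131}{424131} + 2 i \sqrt{42983} \approx 1.6616 \cdot 10^{6} + 414.65 i$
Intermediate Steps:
$c = 1661630 + 2 i \sqrt{42983}$ ($c = \left(467966 + 1193664\right) + \sqrt{-743660 + 571728} = 1661630 + \sqrt{-171932} = 1661630 + 2 i \sqrt{42983} \approx 1.6616 \cdot 10^{6} + 414.65 i$)
$\frac{908551 - 49 \left(278 - 728\right)}{-28767 + 452898} + c = \frac{908551 - 49 \left(278 - 728\right)}{-28767 + 452898} + \left(1661630 + 2 i \sqrt{42983}\right) = \frac{908551 - -22050}{424131} + \left(1661630 + 2 i \sqrt{42983}\right) = \left(908551 + 22050\right) \frac{1}{424131} + \left(1661630 + 2 i \sqrt{42983}\right) = 930601 \cdot \frac{1}{424131} + \left(1661630 + 2 i \sqrt{42983}\right) = \frac{930601}{424131} + \left(1661630 + 2 i \sqrt{42983}\right) = \frac{704749724131}{424131} + 2 i \sqrt{42983}$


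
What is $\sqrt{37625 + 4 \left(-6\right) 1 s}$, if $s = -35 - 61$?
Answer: $\sqrt{39929} \approx 199.82$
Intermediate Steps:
$s = -96$ ($s = -35 - 61 = -96$)
$\sqrt{37625 + 4 \left(-6\right) 1 s} = \sqrt{37625 + 4 \left(-6\right) 1 \left(-96\right)} = \sqrt{37625 + \left(-24\right) 1 \left(-96\right)} = \sqrt{37625 - -2304} = \sqrt{37625 + 2304} = \sqrt{39929}$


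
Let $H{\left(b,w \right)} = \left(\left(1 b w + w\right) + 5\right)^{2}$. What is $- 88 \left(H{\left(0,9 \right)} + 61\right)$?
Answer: $-22616$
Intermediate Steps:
$H{\left(b,w \right)} = \left(5 + w + b w\right)^{2}$ ($H{\left(b,w \right)} = \left(\left(b w + w\right) + 5\right)^{2} = \left(\left(w + b w\right) + 5\right)^{2} = \left(5 + w + b w\right)^{2}$)
$- 88 \left(H{\left(0,9 \right)} + 61\right) = - 88 \left(\left(5 + 9 + 0 \cdot 9\right)^{2} + 61\right) = - 88 \left(\left(5 + 9 + 0\right)^{2} + 61\right) = - 88 \left(14^{2} + 61\right) = - 88 \left(196 + 61\right) = \left(-88\right) 257 = -22616$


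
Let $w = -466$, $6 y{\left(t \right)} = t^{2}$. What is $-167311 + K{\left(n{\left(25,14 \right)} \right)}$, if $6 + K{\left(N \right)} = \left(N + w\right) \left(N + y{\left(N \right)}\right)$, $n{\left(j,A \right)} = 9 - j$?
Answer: $- \frac{540511}{3} \approx -1.8017 \cdot 10^{5}$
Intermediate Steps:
$y{\left(t \right)} = \frac{t^{2}}{6}$
$K{\left(N \right)} = -6 + \left(-466 + N\right) \left(N + \frac{N^{2}}{6}\right)$ ($K{\left(N \right)} = -6 + \left(N - 466\right) \left(N + \frac{N^{2}}{6}\right) = -6 + \left(-466 + N\right) \left(N + \frac{N^{2}}{6}\right)$)
$-167311 + K{\left(n{\left(25,14 \right)} \right)} = -167311 - \left(6 + 466 \left(9 - 25\right) - \frac{\left(9 - 25\right)^{3}}{6} + \frac{230 \left(9 - 25\right)^{2}}{3}\right) = -167311 - \left(-7450 + \frac{2048}{3} + \frac{58880}{3}\right) = -167311 + \left(-6 + 7456 - \frac{58880}{3} + \frac{1}{6} \left(-4096\right)\right) = -167311 - \frac{38578}{3} = - \frac{540511}{3}$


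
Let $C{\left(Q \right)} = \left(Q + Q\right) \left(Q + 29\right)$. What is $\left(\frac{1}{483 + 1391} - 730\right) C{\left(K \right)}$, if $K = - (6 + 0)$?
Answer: $\frac{188786622}{937} \approx 2.0148 \cdot 10^{5}$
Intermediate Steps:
$K = -6$ ($K = \left(-1\right) 6 = -6$)
$C{\left(Q \right)} = 2 Q \left(29 + Q\right)$
$\left(\frac{1}{483 + 1391} - 730\right) C{\left(K \right)} = \left(\frac{1}{483 + 1391} - 730\right) 2 \left(-6\right) \left(29 - 6\right) = \left(\frac{1}{1874} - 730\right) 2 \left(-6\right) 23 = \left(\frac{1}{1874} - 730\right) \left(-276\right) = \left(- \frac{1368019}{1874}\right) \left(-276\right) = \frac{188786622}{937}$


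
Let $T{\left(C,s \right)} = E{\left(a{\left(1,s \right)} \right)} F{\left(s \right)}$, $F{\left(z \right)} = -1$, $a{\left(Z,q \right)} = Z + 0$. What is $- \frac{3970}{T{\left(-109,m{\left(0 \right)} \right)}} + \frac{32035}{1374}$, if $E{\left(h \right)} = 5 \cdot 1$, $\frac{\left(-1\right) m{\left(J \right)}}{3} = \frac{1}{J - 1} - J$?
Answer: $\frac{1122991}{1374} \approx 817.32$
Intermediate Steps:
$a{\left(Z,q \right)} = Z$
$m{\left(J \right)} = - \frac{3}{-1 + J} + 3 J$ ($m{\left(J \right)} = - 3 \left(\frac{1}{J - 1} - J\right) = - 3 \left(\frac{1}{-1 + J} - J\right) = - \frac{3}{-1 + J} + 3 J$)
$E{\left(h \right)} = 5$
$T{\left(C,s \right)} = -5$ ($T{\left(C,s \right)} = 5 \left(-1\right) = -5$)
$- \frac{3970}{T{\left(-109,m{\left(0 \right)} \right)}} + \frac{32035}{1374} = - \frac{3970}{-5} + \frac{32035}{1374} = \left(-3970\right) \left(- \frac{1}{5}\right) + 32035 \cdot \frac{1}{1374} = 794 + \frac{32035}{1374} = \frac{1122991}{1374}$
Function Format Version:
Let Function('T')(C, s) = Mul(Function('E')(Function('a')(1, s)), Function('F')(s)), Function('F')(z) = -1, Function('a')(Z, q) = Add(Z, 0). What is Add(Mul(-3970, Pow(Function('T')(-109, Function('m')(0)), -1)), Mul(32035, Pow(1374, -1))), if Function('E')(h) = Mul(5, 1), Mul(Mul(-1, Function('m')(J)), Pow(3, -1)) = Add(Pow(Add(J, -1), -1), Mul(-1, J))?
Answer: Rational(1122991, 1374) ≈ 817.32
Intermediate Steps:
Function('a')(Z, q) = Z
Function('m')(J) = Add(Mul(-3, Pow(Add(-1, J), -1)), Mul(3, J)) (Function('m')(J) = Mul(-3, Add(Pow(Add(J, -1), -1), Mul(-1, J))) = Mul(-3, Add(Pow(Add(-1, J), -1), Mul(-1, J))) = Add(Mul(-3, Pow(Add(-1, J), -1)), Mul(3, J)))
Function('E')(h) = 5
Function('T')(C, s) = -5 (Function('T')(C, s) = Mul(5, -1) = -5)
Add(Mul(-3970, Pow(Function('T')(-109, Function('m')(0)), -1)), Mul(32035, Pow(1374, -1))) = Add(Mul(-3970, Pow(-5, -1)), Mul(32035, Pow(1374, -1))) = Add(Mul(-3970, Rational(-1, 5)), Mul(32035, Rational(1, 1374))) = Add(794, Rational(32035, 1374)) = Rational(1122991, 1374)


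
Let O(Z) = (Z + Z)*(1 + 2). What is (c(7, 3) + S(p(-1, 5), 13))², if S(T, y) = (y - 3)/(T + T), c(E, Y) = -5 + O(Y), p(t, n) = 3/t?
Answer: 1156/9 ≈ 128.44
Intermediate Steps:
O(Z) = 6*Z (O(Z) = (2*Z)*3 = 6*Z)
c(E, Y) = -5 + 6*Y
S(T, y) = (-3 + y)/(2*T) (S(T, y) = (-3 + y)/((2*T)) = (-3 + y)*(1/(2*T)) = (-3 + y)/(2*T))
(c(7, 3) + S(p(-1, 5), 13))² = ((-5 + 6*3) + (-3 + 13)/(2*((3/(-1)))))² = ((-5 + 18) + (½)*10/(3*(-1)))² = (13 + (½)*10/(-3))² = (13 + (½)*(-⅓)*10)² = (13 - 5/3)² = (34/3)² = 1156/9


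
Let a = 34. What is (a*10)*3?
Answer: 1020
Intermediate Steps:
(a*10)*3 = (34*10)*3 = 340*3 = 1020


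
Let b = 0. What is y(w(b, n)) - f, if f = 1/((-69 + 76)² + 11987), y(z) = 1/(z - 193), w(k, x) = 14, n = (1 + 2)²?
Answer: -12215/2154444 ≈ -0.0056697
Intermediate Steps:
n = 9 (n = 3² = 9)
y(z) = 1/(-193 + z)
f = 1/12036 (f = 1/(7² + 11987) = 1/(49 + 11987) = 1/12036 ≈ 8.3084e-5)
y(w(b, n)) - f = 1/(-193 + 14) - 1*1/12036 = 1/(-179) - 1/12036 = -1/179 - 1/12036 = -12215/2154444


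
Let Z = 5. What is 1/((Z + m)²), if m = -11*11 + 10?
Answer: 1/11236 ≈ 8.9000e-5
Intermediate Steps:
m = -111 (m = -121 + 10 = -111)
1/((Z + m)²) = 1/((5 - 111)²) = 1/((-106)²) = 1/11236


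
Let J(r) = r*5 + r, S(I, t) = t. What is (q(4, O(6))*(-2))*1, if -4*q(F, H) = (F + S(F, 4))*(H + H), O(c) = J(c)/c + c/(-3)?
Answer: 32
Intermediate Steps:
J(r) = 6*r (J(r) = 5*r + r = 6*r)
O(c) = 6 - c/3 (O(c) = (6*c)/c + c/(-3) = 6 + c*(-⅓) = 6 - c/3)
q(F, H) = -H*(4 + F)/2 (q(F, H) = -(F + 4)*(H + H)/4 = -(4 + F)*2*H/4 = -H*(4 + F)/2)
(q(4, O(6))*(-2))*1 = (-(6 - ⅓*6)*(4 + 4)/2*(-2))*1 = (-½*(6 - 2)*8*(-2))*1 = (-½*4*8*(-2))*1 = -16*(-2)*1 = 32*1 = 32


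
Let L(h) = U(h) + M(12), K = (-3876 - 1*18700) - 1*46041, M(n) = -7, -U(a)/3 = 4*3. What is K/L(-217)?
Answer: 68617/43 ≈ 1595.7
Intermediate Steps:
U(a) = -36 (U(a) = -12*3 = -3*12 = -36)
K = -68617 (K = (-3876 - 18700) - 46041 = -22576 - 46041 = -68617)
L(h) = -43 (L(h) = -36 - 7 = -43)
K/L(-217) = -68617/(-43) = -68617*(-1/43) = 68617/43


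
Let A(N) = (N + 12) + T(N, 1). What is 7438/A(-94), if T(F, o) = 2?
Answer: -3719/40 ≈ -92.975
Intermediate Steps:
A(N) = 14 + N (A(N) = (N + 12) + 2 = (12 + N) + 2 = 14 + N)
7438/A(-94) = 7438/(14 - 94) = 7438/(-80) = 7438*(-1/80) = -3719/40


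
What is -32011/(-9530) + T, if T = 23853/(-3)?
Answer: -75741019/9530 ≈ -7947.6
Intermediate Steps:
T = -7951 (T = 23853*(-⅓) = -7951)
-32011/(-9530) + T = -32011/(-9530) - 7951 = -32011*(-1/9530) - 7951 = 32011/9530 - 7951 = -75741019/9530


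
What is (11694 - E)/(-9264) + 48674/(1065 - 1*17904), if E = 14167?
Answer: -136424363/51998832 ≈ -2.6236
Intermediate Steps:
(11694 - E)/(-9264) + 48674/(1065 - 1*17904) = (11694 - 1*14167)/(-9264) + 48674/(1065 - 1*17904) = (11694 - 14167)*(-1/9264) + 48674/(1065 - 17904) = -2473*(-1/9264) + 48674/(-16839) = 2473/9264 + 48674*(-1/16839) = 2473/9264 - 48674/16839 = -136424363/51998832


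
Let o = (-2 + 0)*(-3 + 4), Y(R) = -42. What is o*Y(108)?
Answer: 84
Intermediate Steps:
o = -2 (o = -2*1 = -2)
o*Y(108) = -2*(-42) = 84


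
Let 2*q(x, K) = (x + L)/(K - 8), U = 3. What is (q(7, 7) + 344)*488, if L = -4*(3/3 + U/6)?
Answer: 167628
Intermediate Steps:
L = -6 (L = -4*(3/3 + 3/6) = -4*(3*(⅓) + 3*(⅙)) = -4*(1 + ½) = -4*3/2 = -6)
q(x, K) = (-6 + x)/(2*(-8 + K)) (q(x, K) = ((x - 6)/(K - 8))/2 = ((-6 + x)/(-8 + K))/2 = (-6 + x)/(2*(-8 + K)))
(q(7, 7) + 344)*488 = ((-6 + 7)/(2*(-8 + 7)) + 344)*488 = ((½)*1/(-1) + 344)*488 = ((½)*(-1)*1 + 344)*488 = (-½ + 344)*488 = (687/2)*488 = 167628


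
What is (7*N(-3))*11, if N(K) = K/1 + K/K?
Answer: -154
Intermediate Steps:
N(K) = 1 + K (N(K) = K*1 + 1 = K + 1 = 1 + K)
(7*N(-3))*11 = (7*(1 - 3))*11 = (7*(-2))*11 = -14*11 = -154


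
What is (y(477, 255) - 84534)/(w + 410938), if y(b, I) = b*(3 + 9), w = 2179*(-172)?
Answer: -2627/1205 ≈ -2.1801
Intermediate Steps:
w = -374788
y(b, I) = 12*b (y(b, I) = b*12 = 12*b)
(y(477, 255) - 84534)/(w + 410938) = (12*477 - 84534)/(-374788 + 410938) = (5724 - 84534)/36150 = -78810*1/36150 = -2627/1205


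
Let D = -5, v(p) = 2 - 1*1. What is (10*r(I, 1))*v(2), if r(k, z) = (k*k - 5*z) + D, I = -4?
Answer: 60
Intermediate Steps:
v(p) = 1 (v(p) = 2 - 1 = 1)
r(k, z) = -5 + k² - 5*z (r(k, z) = (k*k - 5*z) - 5 = (k² - 5*z) - 5 = -5 + k² - 5*z)
(10*r(I, 1))*v(2) = (10*(-5 + (-4)² - 5*1))*1 = (10*(-5 + 16 - 5))*1 = (10*6)*1 = 60*1 = 60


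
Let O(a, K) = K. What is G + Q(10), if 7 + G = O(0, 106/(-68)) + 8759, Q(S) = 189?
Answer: 303941/34 ≈ 8939.4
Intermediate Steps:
G = 297515/34 (G = -7 + (106/(-68) + 8759) = -7 + (106*(-1/68) + 8759) = -7 + (-53/34 + 8759) = -7 + 297753/34 = 297515/34 ≈ 8750.4)
G + Q(10) = 297515/34 + 189 = 303941/34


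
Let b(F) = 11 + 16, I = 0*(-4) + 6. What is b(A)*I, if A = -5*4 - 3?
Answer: 162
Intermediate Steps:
I = 6 (I = 0 + 6 = 6)
A = -23 (A = -20 - 3 = -23)
b(F) = 27
b(A)*I = 27*6 = 162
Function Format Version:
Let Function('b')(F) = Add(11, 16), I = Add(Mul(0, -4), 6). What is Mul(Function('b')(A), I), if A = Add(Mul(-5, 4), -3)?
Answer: 162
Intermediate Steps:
I = 6 (I = Add(0, 6) = 6)
A = -23 (A = Add(-20, -3) = -23)
Function('b')(F) = 27
Mul(Function('b')(A), I) = Mul(27, 6) = 162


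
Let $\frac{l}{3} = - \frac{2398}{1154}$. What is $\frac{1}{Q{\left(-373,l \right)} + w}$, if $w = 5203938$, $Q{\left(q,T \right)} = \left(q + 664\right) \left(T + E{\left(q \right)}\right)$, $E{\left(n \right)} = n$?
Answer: $\frac{577}{2938996188} \approx 1.9633 \cdot 10^{-7}$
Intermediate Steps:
$l = - \frac{3597}{577}$ ($l = 3 \left(- \frac{2398}{1154}\right) = 3 \left(\left(-2398\right) \frac{1}{1154}\right) = 3 \left(- \frac{1199}{577}\right) = - \frac{3597}{577} \approx -6.234$)
$Q{\left(q,T \right)} = \left(664 + q\right) \left(T + q\right)$ ($Q{\left(q,T \right)} = \left(q + 664\right) \left(T + q\right) = \left(664 + q\right) \left(T + q\right)$)
$\frac{1}{Q{\left(-373,l \right)} + w} = \frac{1}{\left(\left(-373\right)^{2} + 664 \left(- \frac{3597}{577}\right) + 664 \left(-373\right) - - \frac{1341681}{577}\right) + 5203938} = \frac{1}{\left(139129 - \frac{2388408}{577} - 247672 + \frac{1341681}{577}\right) + 5203938} = \frac{1}{- \frac{63676038}{577} + 5203938} = \frac{1}{\frac{2938996188}{577}} = \frac{577}{2938996188}$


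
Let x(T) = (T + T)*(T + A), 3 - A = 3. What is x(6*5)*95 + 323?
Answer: 171323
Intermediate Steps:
A = 0 (A = 3 - 1*3 = 3 - 3 = 0)
x(T) = 2*T² (x(T) = (T + T)*(T + 0) = (2*T)*T = 2*T²)
x(6*5)*95 + 323 = (2*(6*5)²)*95 + 323 = (2*30²)*95 + 323 = (2*900)*95 + 323 = 1800*95 + 323 = 171000 + 323 = 171323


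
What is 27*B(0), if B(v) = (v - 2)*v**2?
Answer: 0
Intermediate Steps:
B(v) = v**2*(-2 + v) (B(v) = (-2 + v)*v**2 = v**2*(-2 + v))
27*B(0) = 27*(0**2*(-2 + 0)) = 27*(0*(-2)) = 27*0 = 0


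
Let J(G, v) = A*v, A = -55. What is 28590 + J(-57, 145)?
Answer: 20615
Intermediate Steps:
J(G, v) = -55*v
28590 + J(-57, 145) = 28590 - 55*145 = 28590 - 7975 = 20615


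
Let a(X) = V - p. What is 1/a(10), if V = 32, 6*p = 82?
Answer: 3/55 ≈ 0.054545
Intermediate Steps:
p = 41/3 (p = (1/6)*82 = 41/3 ≈ 13.667)
a(X) = 55/3 (a(X) = 32 - 1*41/3 = 32 - 41/3 = 55/3)
1/a(10) = 1/(55/3) = 3/55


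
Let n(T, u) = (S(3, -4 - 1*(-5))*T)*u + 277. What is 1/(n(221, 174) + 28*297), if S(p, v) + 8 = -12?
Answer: -1/760487 ≈ -1.3149e-6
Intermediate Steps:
S(p, v) = -20 (S(p, v) = -8 - 12 = -20)
n(T, u) = 277 - 20*T*u (n(T, u) = (-20*T)*u + 277 = -20*T*u + 277 = 277 - 20*T*u)
1/(n(221, 174) + 28*297) = 1/((277 - 20*221*174) + 28*297) = 1/((277 - 769080) + 8316) = 1/(-768803 + 8316) = 1/(-760487) = -1/760487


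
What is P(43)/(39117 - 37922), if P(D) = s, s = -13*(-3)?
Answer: 39/1195 ≈ 0.032636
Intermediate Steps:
s = 39
P(D) = 39
P(43)/(39117 - 37922) = 39/(39117 - 37922) = 39/1195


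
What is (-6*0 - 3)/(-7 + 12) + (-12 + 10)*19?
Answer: -193/5 ≈ -38.600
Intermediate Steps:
(-6*0 - 3)/(-7 + 12) + (-12 + 10)*19 = (0 - 3)/5 - 2*19 = -3*⅕ - 38 = -⅗ - 38 = -193/5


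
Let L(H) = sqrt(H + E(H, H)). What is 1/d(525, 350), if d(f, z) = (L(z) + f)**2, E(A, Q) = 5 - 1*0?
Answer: (525 + sqrt(355))**(-2) ≈ 3.3811e-6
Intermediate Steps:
E(A, Q) = 5 (E(A, Q) = 5 + 0 = 5)
L(H) = sqrt(5 + H) (L(H) = sqrt(H + 5) = sqrt(5 + H))
d(f, z) = (f + sqrt(5 + z))**2 (d(f, z) = (sqrt(5 + z) + f)**2 = (f + sqrt(5 + z))**2)
1/d(525, 350) = 1/((525 + sqrt(5 + 350))**2) = 1/((525 + sqrt(355))**2) = (525 + sqrt(355))**(-2)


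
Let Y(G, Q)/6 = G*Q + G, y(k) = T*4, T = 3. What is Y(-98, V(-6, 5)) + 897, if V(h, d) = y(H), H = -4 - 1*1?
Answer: -6747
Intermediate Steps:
H = -5 (H = -4 - 1 = -5)
y(k) = 12 (y(k) = 3*4 = 12)
V(h, d) = 12
Y(G, Q) = 6*G + 6*G*Q (Y(G, Q) = 6*(G*Q + G) = 6*(G + G*Q) = 6*G + 6*G*Q)
Y(-98, V(-6, 5)) + 897 = 6*(-98)*(1 + 12) + 897 = 6*(-98)*13 + 897 = -7644 + 897 = -6747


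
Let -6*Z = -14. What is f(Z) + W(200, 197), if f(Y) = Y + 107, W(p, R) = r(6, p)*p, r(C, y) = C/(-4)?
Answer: -572/3 ≈ -190.67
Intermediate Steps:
r(C, y) = -C/4 (r(C, y) = C*(-1/4) = -C/4)
Z = 7/3 (Z = -1/6*(-14) = 7/3 ≈ 2.3333)
W(p, R) = -3*p/2 (W(p, R) = (-1/4*6)*p = -3*p/2)
f(Y) = 107 + Y
f(Z) + W(200, 197) = (107 + 7/3) - 3/2*200 = 328/3 - 300 = -572/3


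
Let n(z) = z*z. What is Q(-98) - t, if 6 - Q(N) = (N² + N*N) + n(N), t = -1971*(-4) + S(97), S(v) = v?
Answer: -36787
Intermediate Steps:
n(z) = z²
t = 7981 (t = -1971*(-4) + 97 = 7884 + 97 = 7981)
Q(N) = 6 - 3*N² (Q(N) = 6 - ((N² + N*N) + N²) = 6 - ((N² + N²) + N²) = 6 - (2*N² + N²) = 6 - 3*N²)
Q(-98) - t = (6 - 3*(-98)²) - 1*7981 = (6 - 3*9604) - 7981 = (6 - 28812) - 7981 = -28806 - 7981 = -36787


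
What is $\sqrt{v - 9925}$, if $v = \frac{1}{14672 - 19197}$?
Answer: $\frac{i \sqrt{8128823306}}{905} \approx 99.624 i$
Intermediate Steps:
$v = - \frac{1}{4525}$ ($v = \frac{1}{14672 - 19197} = \frac{1}{-4525} = - \frac{1}{4525} \approx -0.00022099$)
$\sqrt{v - 9925} = \sqrt{- \frac{1}{4525} - 9925} = \sqrt{- \frac{44910626}{4525}} = \frac{i \sqrt{8128823306}}{905}$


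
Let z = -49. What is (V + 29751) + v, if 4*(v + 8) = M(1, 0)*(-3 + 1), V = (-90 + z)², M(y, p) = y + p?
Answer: 98127/2 ≈ 49064.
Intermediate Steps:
M(y, p) = p + y
V = 19321 (V = (-90 - 49)² = (-139)² = 19321)
v = -17/2 (v = -8 + ((0 + 1)*(-3 + 1))/4 = -8 + (1*(-2))/4 = -8 + (¼)*(-2) = -8 - ½ = -17/2 ≈ -8.5000)
(V + 29751) + v = (19321 + 29751) - 17/2 = 49072 - 17/2 = 98127/2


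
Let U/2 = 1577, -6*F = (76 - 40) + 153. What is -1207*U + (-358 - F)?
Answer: -7614409/2 ≈ -3.8072e+6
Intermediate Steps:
F = -63/2 (F = -((76 - 40) + 153)/6 = -(36 + 153)/6 = -⅙*189 = -63/2 ≈ -31.500)
U = 3154 (U = 2*1577 = 3154)
-1207*U + (-358 - F) = -1207*3154 + (-358 - 1*(-63/2)) = -3806878 + (-358 + 63/2) = -3806878 - 653/2 = -7614409/2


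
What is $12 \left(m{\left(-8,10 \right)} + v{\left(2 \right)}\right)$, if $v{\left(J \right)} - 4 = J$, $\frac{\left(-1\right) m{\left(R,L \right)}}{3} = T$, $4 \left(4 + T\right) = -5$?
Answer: $261$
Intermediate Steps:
$T = - \frac{21}{4}$ ($T = -4 + \frac{1}{4} \left(-5\right) = -4 - \frac{5}{4} = - \frac{21}{4} \approx -5.25$)
$m{\left(R,L \right)} = \frac{63}{4}$ ($m{\left(R,L \right)} = \left(-3\right) \left(- \frac{21}{4}\right) = \frac{63}{4}$)
$v{\left(J \right)} = 4 + J$
$12 \left(m{\left(-8,10 \right)} + v{\left(2 \right)}\right) = 12 \left(\frac{63}{4} + \left(4 + 2\right)\right) = 12 \left(\frac{63}{4} + 6\right) = 12 \cdot \frac{87}{4} = 261$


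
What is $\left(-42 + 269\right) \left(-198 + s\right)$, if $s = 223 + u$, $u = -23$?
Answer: $454$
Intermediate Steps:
$s = 200$ ($s = 223 - 23 = 200$)
$\left(-42 + 269\right) \left(-198 + s\right) = \left(-42 + 269\right) \left(-198 + 200\right) = 227 \cdot 2 = 454$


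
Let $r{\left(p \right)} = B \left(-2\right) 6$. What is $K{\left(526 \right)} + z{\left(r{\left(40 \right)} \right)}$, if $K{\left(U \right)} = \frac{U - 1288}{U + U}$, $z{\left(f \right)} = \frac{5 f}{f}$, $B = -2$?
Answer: $\frac{2249}{526} \approx 4.2757$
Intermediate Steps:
$r{\left(p \right)} = 24$ ($r{\left(p \right)} = \left(-2\right) \left(-2\right) 6 = 4 \cdot 6 = 24$)
$z{\left(f \right)} = 5$
$K{\left(U \right)} = \frac{-1288 + U}{2 U}$
$K{\left(526 \right)} + z{\left(r{\left(40 \right)} \right)} = \frac{-1288 + 526}{2 \cdot 526} + 5 = \frac{1}{2} \cdot \frac{1}{526} \left(-762\right) + 5 = - \frac{381}{526} + 5 = \frac{2249}{526}$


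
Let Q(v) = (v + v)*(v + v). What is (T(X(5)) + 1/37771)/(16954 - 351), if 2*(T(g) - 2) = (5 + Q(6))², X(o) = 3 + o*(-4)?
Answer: 838705057/1254223826 ≈ 0.66870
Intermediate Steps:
Q(v) = 4*v² (Q(v) = (2*v)*(2*v) = 4*v²)
X(o) = 3 - 4*o
T(g) = 22205/2 (T(g) = 2 + (5 + 4*6²)²/2 = 2 + (5 + 4*36)²/2 = 2 + (5 + 144)²/2 = 2 + (½)*149² = 2 + (½)*22201 = 2 + 22201/2 = 22205/2)
(T(X(5)) + 1/37771)/(16954 - 351) = (22205/2 + 1/37771)/(16954 - 351) = (22205/2 + 1/37771)/16603 = (838705057/75542)*(1/16603) = 838705057/1254223826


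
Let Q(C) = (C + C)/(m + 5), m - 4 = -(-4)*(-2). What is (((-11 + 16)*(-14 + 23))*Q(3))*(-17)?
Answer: -4590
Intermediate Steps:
m = -4 (m = 4 - (-4)*(-2) = 4 - 4*2 = 4 - 8 = -4)
Q(C) = 2*C (Q(C) = (C + C)/(-4 + 5) = (2*C)/1 = (2*C)*1 = 2*C)
(((-11 + 16)*(-14 + 23))*Q(3))*(-17) = (((-11 + 16)*(-14 + 23))*(2*3))*(-17) = ((5*9)*6)*(-17) = (45*6)*(-17) = 270*(-17) = -4590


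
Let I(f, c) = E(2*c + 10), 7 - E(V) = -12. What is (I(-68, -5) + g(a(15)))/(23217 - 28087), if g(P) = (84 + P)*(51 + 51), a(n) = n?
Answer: -10117/4870 ≈ -2.0774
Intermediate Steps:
E(V) = 19 (E(V) = 7 - 1*(-12) = 7 + 12 = 19)
I(f, c) = 19
g(P) = 8568 + 102*P (g(P) = (84 + P)*102 = 8568 + 102*P)
(I(-68, -5) + g(a(15)))/(23217 - 28087) = (19 + (8568 + 102*15))/(23217 - 28087) = (19 + (8568 + 1530))/(-4870) = (19 + 10098)*(-1/4870) = 10117*(-1/4870) = -10117/4870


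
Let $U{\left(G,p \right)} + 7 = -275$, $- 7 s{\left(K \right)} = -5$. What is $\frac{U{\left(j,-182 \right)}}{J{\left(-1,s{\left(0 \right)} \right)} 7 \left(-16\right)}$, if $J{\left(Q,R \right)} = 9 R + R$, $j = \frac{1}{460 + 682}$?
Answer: $\frac{141}{400} \approx 0.3525$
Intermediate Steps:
$s{\left(K \right)} = \frac{5}{7}$ ($s{\left(K \right)} = \left(- \frac{1}{7}\right) \left(-5\right) = \frac{5}{7}$)
$j = \frac{1}{1142} \approx 0.00087566$
$U{\left(G,p \right)} = -282$ ($U{\left(G,p \right)} = -7 - 275 = -282$)
$J{\left(Q,R \right)} = 10 R$
$\frac{U{\left(j,-182 \right)}}{J{\left(-1,s{\left(0 \right)} \right)} 7 \left(-16\right)} = - \frac{282}{10 \cdot \frac{5}{7} \cdot 7 \left(-16\right)} = - \frac{282}{\frac{50}{7} \cdot 7 \left(-16\right)} = - \frac{282}{50 \left(-16\right)} = - \frac{282}{-800} = \left(-282\right) \left(- \frac{1}{800}\right) = \frac{141}{400}$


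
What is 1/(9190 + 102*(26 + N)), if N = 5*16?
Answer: 1/20002 ≈ 4.9995e-5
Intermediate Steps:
N = 80
1/(9190 + 102*(26 + N)) = 1/(9190 + 102*(26 + 80)) = 1/(9190 + 102*106) = 1/(9190 + 10812) = 1/20002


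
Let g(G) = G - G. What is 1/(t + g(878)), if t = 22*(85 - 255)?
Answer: -1/3740 ≈ -0.00026738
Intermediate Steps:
g(G) = 0
t = -3740 (t = 22*(-170) = -3740)
1/(t + g(878)) = 1/(-3740 + 0) = 1/(-3740) = -1/3740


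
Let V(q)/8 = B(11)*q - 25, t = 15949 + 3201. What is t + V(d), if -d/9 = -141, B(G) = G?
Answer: 130622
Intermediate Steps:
t = 19150
d = 1269 (d = -9*(-141) = 1269)
V(q) = -200 + 88*q (V(q) = 8*(11*q - 25) = 8*(-25 + 11*q) = -200 + 88*q)
t + V(d) = 19150 + (-200 + 88*1269) = 19150 + (-200 + 111672) = 19150 + 111472 = 130622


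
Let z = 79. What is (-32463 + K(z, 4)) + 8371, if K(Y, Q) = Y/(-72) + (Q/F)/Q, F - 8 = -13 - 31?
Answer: -192745/8 ≈ -24093.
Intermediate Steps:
F = -36 (F = 8 + (-13 - 31) = 8 - 44 = -36)
K(Y, Q) = -1/36 - Y/72 (K(Y, Q) = Y/(-72) + (Q/(-36))/Q = Y*(-1/72) + (Q*(-1/36))/Q = -Y/72 + (-Q/36)/Q = -Y/72 - 1/36 = -1/36 - Y/72)
(-32463 + K(z, 4)) + 8371 = (-32463 + (-1/36 - 1/72*79)) + 8371 = (-32463 + (-1/36 - 79/72)) + 8371 = (-32463 - 9/8) + 8371 = -259713/8 + 8371 = -192745/8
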